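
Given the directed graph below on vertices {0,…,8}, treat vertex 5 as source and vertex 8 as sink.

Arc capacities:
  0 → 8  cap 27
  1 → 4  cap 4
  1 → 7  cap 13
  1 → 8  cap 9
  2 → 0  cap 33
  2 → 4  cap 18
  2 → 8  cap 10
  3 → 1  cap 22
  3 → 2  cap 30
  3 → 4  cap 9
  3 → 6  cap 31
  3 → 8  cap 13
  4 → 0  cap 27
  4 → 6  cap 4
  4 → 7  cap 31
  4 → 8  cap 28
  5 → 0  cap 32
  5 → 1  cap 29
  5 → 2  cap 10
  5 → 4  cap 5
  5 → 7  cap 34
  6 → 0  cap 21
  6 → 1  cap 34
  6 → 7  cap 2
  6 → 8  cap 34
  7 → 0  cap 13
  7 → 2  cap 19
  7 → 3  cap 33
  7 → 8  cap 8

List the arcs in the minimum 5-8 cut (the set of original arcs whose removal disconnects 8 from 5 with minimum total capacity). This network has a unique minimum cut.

augment #1: 5→0→8 push 27
augment #2: 5→1→8 push 9
augment #3: 5→2→8 push 10
augment #4: 5→4→8 push 5
augment #5: 5→7→8 push 8
augment #6: 5→1→4→8 push 4
augment #7: 5→7→3→8 push 13
augment #8: 5→7→2→4→8 push 13
augment #9: 5→1→7→2→4→8 push 5
augment #10: 5→1→7→3→4→8 push 1
augment #11: 5→1→7→3→6→8 push 7
max flow = 102; residual-reachable set from 5 gives S-side
cut edges (S→T): {(0,8), (1,4), (1,7), (1,8), (5,2), (5,4), (5,7)} total cap 102

Min-cut arcs: {(0,8), (1,4), (1,7), (1,8), (5,2), (5,4), (5,7)} (total capacity 102)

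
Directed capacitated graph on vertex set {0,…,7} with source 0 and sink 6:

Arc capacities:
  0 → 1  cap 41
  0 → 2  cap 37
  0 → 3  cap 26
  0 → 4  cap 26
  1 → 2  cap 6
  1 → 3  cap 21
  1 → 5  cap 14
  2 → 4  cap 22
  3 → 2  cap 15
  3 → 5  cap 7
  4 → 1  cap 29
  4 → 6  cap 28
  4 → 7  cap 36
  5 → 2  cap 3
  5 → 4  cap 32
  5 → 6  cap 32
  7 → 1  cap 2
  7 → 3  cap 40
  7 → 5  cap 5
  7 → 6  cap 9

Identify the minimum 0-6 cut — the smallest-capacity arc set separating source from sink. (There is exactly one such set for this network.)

augment #1: 0→4→6 push 26
augment #2: 0→1→5→6 push 14
augment #3: 0→2→4→6 push 2
augment #4: 0→3→5→6 push 7
augment #5: 0→2→4→7→6 push 9
augment #6: 0→2→4→7→5→6 push 5
max flow = 63; residual-reachable set from 0 gives S-side
cut edges (S→T): {(1,5), (3,5), (4,6), (7,5), (7,6)} total cap 63

Min-cut arcs: {(1,5), (3,5), (4,6), (7,5), (7,6)} (total capacity 63)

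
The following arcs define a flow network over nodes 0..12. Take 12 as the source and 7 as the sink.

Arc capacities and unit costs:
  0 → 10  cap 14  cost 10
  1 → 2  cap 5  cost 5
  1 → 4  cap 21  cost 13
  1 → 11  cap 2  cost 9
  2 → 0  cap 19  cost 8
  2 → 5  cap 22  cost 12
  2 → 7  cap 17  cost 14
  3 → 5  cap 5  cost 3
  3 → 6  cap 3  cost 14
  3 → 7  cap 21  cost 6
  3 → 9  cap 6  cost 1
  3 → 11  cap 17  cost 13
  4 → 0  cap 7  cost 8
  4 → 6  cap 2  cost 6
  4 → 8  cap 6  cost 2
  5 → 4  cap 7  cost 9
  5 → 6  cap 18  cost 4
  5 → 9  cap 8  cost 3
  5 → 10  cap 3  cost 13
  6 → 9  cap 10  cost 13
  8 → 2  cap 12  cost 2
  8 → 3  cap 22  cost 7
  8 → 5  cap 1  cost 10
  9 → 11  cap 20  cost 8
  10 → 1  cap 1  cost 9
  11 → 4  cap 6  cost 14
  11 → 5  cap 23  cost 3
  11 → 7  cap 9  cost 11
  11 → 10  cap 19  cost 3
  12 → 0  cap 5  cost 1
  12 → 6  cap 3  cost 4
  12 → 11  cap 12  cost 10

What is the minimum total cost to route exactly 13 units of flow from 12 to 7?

shortest-cost path #1: 12→11→7 push 9 @ unit cost 21 (adds 189)
shortest-cost path #2: 12→11→5→4→8→3→7 push 3 @ unit cost 37 (adds 111)
shortest-cost path #3: 12→0→10→1→2→7 push 1 @ unit cost 39 (adds 39)
total cost = 339

Minimum cost for 13 units: 339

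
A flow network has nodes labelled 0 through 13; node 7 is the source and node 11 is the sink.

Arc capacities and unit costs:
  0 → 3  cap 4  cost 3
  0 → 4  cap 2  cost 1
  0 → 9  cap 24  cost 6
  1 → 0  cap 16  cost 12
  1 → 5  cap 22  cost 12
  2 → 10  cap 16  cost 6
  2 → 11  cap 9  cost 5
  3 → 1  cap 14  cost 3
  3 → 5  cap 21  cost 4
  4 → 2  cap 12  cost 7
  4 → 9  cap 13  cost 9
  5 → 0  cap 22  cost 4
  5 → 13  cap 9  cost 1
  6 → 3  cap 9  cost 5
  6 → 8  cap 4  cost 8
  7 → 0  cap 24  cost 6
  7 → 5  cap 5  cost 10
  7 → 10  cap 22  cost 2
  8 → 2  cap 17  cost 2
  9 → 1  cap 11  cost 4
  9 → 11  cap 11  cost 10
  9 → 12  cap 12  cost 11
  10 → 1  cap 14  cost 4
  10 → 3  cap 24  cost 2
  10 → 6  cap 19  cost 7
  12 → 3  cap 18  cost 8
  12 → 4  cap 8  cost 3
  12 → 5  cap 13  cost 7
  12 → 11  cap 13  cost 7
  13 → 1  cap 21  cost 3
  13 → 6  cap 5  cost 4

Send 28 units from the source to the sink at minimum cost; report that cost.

Minimum cost for 28 units: 706

shortest-cost path #1: 7→0→4→2→11 push 2 @ unit cost 19 (adds 38)
shortest-cost path #2: 7→0→9→11 push 11 @ unit cost 22 (adds 242)
shortest-cost path #3: 7→10→6→8→2→11 push 4 @ unit cost 24 (adds 96)
shortest-cost path #4: 7→0→9→12→11 push 11 @ unit cost 30 (adds 330)
total cost = 706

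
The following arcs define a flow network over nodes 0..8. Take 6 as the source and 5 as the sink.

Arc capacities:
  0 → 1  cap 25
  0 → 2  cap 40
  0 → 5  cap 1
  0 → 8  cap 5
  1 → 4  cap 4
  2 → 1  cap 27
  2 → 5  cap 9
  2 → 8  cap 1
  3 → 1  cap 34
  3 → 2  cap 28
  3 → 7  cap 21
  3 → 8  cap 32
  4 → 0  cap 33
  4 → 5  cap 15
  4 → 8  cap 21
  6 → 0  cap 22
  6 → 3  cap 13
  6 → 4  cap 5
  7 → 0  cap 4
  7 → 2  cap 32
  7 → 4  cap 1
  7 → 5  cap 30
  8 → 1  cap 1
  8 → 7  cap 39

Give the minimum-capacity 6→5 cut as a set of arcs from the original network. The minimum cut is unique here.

Min-cut arcs: {(0,5), (0,8), (1,4), (2,5), (2,8), (6,3), (6,4)} (total capacity 38)

augment #1: 6→0→5 push 1
augment #2: 6→4→5 push 5
augment #3: 6→0→2→5 push 9
augment #4: 6→3→7→5 push 13
augment #5: 6→0→1→4→5 push 4
augment #6: 6→0→8→7→5 push 5
augment #7: 6→0→2→8→7→5 push 1
max flow = 38; residual-reachable set from 6 gives S-side
cut edges (S→T): {(0,5), (0,8), (1,4), (2,5), (2,8), (6,3), (6,4)} total cap 38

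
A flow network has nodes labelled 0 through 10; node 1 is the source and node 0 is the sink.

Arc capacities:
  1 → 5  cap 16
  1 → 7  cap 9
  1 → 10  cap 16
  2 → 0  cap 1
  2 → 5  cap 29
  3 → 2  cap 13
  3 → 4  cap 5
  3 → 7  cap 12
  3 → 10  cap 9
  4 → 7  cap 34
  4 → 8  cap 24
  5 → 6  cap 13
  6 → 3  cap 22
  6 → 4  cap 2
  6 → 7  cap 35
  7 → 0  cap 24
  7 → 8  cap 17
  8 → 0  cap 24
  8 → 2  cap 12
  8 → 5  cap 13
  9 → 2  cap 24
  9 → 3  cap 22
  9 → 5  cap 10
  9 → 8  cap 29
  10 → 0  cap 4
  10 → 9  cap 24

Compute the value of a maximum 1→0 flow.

Maximum flow value: 38

augment #1: 1→7→0 bottleneck 9, total now 9
augment #2: 1→10→0 bottleneck 4, total now 13
augment #3: 1→5→6→7→0 bottleneck 13, total now 26
augment #4: 1→10→9→2→0 bottleneck 1, total now 27
augment #5: 1→10→9→8→0 bottleneck 11, total now 38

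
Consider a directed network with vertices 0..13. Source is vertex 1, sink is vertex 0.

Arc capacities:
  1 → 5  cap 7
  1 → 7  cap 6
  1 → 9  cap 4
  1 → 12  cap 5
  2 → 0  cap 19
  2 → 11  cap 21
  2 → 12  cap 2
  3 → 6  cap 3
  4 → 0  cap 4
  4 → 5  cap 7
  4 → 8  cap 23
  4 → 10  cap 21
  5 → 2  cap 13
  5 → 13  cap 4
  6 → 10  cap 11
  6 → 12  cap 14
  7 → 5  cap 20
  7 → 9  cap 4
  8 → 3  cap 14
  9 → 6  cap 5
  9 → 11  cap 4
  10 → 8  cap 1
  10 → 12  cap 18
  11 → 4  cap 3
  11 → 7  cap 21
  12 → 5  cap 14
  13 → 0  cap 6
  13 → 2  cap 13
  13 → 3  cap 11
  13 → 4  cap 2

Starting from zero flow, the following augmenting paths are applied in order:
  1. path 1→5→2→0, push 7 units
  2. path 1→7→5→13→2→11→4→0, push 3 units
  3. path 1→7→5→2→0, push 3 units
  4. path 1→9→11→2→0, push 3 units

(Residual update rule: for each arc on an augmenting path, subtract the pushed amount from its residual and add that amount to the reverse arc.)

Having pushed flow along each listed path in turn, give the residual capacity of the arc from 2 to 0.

after path 1 (1→5→2→0, push 7): res(2,0)=12
after path 2 (1→7→5→13→2→11→4→0, push 3): res(2,0)=12
after path 3 (1→7→5→2→0, push 3): res(2,0)=9
after path 4 (1→9→11→2→0, push 3): res(2,0)=6

Residual capacity of (2,0): 6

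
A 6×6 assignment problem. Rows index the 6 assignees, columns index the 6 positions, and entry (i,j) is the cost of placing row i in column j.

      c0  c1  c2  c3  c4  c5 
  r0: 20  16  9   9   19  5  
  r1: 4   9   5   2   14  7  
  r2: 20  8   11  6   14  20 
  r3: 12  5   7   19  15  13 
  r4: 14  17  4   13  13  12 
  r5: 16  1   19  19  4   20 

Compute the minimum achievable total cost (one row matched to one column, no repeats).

optimal assignment: row0→col5 (cost 5), row1→col0 (cost 4), row2→col3 (cost 6), row3→col1 (cost 5), row4→col2 (cost 4), row5→col4 (cost 4)
total = 5 + 4 + 6 + 5 + 4 + 4 = 28

Minimum assignment cost: 28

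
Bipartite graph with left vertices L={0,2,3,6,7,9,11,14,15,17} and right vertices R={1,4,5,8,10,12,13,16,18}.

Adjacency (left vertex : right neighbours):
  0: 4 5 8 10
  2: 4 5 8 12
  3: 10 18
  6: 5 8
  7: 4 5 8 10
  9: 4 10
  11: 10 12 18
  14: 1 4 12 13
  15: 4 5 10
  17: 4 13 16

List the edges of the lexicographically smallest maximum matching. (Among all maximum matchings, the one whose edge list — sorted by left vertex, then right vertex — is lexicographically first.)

Lex-smallest maximum matching: {(0,4), (2,5), (3,18), (6,8), (7,10), (11,12), (14,1), (17,13)}

|M| = 8 (so the lex-smallest maximum matching has 8 edges)
process left vertices in ascending order; for each, take the smallest-labelled available neighbour that still permits 8 edges overall, or leave it unmatched if none does
lex-smallest matching: {0-4, 2-5, 3-18, 6-8, 7-10, 11-12, 14-1, 17-13}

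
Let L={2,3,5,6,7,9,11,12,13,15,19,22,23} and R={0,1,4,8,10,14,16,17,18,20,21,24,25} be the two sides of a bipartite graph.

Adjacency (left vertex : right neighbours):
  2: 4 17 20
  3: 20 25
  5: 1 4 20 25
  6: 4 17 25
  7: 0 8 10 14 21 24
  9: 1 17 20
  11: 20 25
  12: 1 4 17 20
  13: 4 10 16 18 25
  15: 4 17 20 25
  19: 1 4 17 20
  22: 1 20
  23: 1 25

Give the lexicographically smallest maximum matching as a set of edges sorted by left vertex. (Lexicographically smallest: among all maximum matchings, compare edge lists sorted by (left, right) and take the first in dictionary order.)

|M| = 7 (so the lex-smallest maximum matching has 7 edges)
process left vertices in ascending order; for each, take the smallest-labelled available neighbour that still permits 7 edges overall, or leave it unmatched if none does
lex-smallest matching: {2-4, 3-20, 5-1, 6-17, 7-0, 11-25, 13-10}

Lex-smallest maximum matching: {(2,4), (3,20), (5,1), (6,17), (7,0), (11,25), (13,10)}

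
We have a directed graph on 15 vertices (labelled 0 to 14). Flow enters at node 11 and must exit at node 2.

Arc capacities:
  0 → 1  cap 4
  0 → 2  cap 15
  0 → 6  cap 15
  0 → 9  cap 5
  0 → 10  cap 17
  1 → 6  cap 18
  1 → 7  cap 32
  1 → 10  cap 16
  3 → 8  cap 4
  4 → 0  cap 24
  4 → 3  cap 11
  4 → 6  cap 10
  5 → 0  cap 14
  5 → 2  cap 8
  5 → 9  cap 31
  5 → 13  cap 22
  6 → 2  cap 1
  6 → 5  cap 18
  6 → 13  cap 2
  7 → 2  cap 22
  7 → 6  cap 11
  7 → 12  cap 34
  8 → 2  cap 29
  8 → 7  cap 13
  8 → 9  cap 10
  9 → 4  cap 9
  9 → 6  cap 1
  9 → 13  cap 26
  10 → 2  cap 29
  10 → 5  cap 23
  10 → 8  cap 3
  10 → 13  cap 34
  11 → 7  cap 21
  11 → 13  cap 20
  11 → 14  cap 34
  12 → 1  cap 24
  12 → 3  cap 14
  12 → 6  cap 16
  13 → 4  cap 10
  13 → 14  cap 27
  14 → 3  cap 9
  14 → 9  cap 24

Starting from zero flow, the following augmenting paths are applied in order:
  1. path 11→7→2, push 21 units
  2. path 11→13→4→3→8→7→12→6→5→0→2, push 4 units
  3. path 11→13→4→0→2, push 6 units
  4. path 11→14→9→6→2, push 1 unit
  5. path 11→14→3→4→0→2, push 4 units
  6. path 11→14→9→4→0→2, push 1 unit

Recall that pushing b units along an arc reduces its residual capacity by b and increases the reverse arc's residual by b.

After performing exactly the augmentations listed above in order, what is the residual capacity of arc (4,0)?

Residual capacity of (4,0): 13

after path 1 (11→7→2, push 21): res(4,0)=24
after path 2 (11→13→4→3→8→7→12→6→5→0→2, push 4): res(4,0)=24
after path 3 (11→13→4→0→2, push 6): res(4,0)=18
after path 4 (11→14→9→6→2, push 1): res(4,0)=18
after path 5 (11→14→3→4→0→2, push 4): res(4,0)=14
after path 6 (11→14→9→4→0→2, push 1): res(4,0)=13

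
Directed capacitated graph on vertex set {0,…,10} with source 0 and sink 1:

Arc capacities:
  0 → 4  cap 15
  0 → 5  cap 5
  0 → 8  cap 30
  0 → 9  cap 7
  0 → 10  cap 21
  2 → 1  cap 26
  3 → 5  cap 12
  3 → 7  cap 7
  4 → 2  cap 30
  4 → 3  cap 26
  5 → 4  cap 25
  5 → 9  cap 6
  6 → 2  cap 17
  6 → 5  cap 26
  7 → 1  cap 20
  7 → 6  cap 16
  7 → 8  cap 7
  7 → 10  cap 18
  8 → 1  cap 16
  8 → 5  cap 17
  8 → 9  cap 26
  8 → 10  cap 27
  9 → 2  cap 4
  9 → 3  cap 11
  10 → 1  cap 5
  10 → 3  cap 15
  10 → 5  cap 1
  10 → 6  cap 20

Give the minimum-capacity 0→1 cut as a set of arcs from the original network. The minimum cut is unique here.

augment #1: 0→8→1 push 16
augment #2: 0→10→1 push 5
augment #3: 0→4→2→1 push 15
augment #4: 0→9→2→1 push 4
augment #5: 0→5→4→2→1 push 5
augment #6: 0→9→3→7→1 push 3
augment #7: 0→10→3→7→1 push 4
augment #8: 0→10→6→2→1 push 2
max flow = 54; residual-reachable set from 0 gives S-side
cut edges (S→T): {(2,1), (3,7), (8,1), (10,1)} total cap 54

Min-cut arcs: {(2,1), (3,7), (8,1), (10,1)} (total capacity 54)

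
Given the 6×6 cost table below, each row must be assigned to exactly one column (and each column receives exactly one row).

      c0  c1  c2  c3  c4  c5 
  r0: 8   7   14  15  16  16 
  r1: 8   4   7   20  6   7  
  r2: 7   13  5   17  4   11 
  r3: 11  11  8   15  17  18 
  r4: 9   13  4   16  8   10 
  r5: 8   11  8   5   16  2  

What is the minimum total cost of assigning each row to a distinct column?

optimal assignment: row0→col0 (cost 8), row1→col1 (cost 4), row2→col4 (cost 4), row3→col3 (cost 15), row4→col2 (cost 4), row5→col5 (cost 2)
total = 8 + 4 + 4 + 15 + 4 + 2 = 37

Minimum assignment cost: 37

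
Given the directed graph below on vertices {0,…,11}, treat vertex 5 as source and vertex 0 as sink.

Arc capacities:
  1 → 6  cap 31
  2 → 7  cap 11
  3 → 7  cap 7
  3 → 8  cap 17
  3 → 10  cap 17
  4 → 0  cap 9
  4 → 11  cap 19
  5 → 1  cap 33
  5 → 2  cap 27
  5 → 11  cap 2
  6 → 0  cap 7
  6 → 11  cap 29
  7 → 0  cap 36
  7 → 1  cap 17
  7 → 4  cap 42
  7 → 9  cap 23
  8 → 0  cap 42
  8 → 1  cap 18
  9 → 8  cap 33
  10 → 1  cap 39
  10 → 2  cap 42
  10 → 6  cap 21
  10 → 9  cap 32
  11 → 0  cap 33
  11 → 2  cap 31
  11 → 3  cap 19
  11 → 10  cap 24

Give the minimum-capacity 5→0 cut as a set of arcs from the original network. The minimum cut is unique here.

Min-cut arcs: {(1,6), (2,7), (5,11)} (total capacity 44)

augment #1: 5→11→0 push 2
augment #2: 5→1→6→0 push 7
augment #3: 5→2→7→0 push 11
augment #4: 5→1→6→11→0 push 24
max flow = 44; residual-reachable set from 5 gives S-side
cut edges (S→T): {(1,6), (2,7), (5,11)} total cap 44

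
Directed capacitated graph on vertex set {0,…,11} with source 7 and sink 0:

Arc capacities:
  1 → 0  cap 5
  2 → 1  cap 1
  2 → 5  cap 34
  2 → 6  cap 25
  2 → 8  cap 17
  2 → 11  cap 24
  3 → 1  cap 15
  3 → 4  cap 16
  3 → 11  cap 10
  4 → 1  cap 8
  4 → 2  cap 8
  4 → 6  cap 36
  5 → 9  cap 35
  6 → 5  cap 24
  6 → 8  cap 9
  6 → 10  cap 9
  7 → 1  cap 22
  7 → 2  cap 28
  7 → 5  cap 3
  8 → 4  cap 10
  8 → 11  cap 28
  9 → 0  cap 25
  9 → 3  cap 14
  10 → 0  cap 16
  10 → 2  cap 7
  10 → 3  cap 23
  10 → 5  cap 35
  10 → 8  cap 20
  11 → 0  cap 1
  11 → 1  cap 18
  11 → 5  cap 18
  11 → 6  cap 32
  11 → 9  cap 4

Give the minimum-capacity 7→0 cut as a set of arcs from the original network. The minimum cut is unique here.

augment #1: 7→1→0 push 5
augment #2: 7→2→11→0 push 1
augment #3: 7→5→9→0 push 3
augment #4: 7→2→5→9→0 push 22
augment #5: 7→2→6→10→0 push 5
max flow = 36; residual-reachable set from 7 gives S-side
cut edges (S→T): {(1,0), (7,2), (7,5)} total cap 36

Min-cut arcs: {(1,0), (7,2), (7,5)} (total capacity 36)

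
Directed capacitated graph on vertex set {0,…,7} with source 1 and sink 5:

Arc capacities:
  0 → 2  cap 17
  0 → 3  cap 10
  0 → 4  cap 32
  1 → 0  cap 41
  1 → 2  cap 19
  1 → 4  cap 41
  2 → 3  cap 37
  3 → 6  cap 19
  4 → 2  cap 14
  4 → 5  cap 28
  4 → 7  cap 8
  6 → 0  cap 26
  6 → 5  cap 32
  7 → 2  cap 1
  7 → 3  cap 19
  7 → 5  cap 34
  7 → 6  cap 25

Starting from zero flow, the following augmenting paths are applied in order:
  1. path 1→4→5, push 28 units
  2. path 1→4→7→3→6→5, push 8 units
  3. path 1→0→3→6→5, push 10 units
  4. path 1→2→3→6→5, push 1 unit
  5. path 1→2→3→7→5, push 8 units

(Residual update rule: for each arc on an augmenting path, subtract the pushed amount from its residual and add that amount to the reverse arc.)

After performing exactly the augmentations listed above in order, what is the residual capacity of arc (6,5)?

Residual capacity of (6,5): 13

after path 1 (1→4→5, push 28): res(6,5)=32
after path 2 (1→4→7→3→6→5, push 8): res(6,5)=24
after path 3 (1→0→3→6→5, push 10): res(6,5)=14
after path 4 (1→2→3→6→5, push 1): res(6,5)=13
after path 5 (1→2→3→7→5, push 8): res(6,5)=13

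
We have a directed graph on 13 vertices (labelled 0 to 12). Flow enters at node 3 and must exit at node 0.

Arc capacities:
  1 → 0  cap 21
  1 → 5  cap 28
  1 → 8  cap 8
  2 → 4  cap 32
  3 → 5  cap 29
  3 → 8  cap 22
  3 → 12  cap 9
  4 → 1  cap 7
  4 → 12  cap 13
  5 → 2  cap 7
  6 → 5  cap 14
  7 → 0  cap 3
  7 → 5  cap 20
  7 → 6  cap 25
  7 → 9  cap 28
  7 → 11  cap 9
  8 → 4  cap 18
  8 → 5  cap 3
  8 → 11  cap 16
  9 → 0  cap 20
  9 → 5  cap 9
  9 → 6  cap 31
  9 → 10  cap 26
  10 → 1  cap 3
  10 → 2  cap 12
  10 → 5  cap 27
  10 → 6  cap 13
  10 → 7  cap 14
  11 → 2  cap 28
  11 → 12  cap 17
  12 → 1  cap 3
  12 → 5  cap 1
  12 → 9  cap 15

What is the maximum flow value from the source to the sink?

Maximum flow value: 25

augment #1: 3→12→1→0 bottleneck 3, total now 3
augment #2: 3→12→9→0 bottleneck 6, total now 9
augment #3: 3→8→4→1→0 bottleneck 7, total now 16
augment #4: 3→8→4→12→9→0 bottleneck 9, total now 25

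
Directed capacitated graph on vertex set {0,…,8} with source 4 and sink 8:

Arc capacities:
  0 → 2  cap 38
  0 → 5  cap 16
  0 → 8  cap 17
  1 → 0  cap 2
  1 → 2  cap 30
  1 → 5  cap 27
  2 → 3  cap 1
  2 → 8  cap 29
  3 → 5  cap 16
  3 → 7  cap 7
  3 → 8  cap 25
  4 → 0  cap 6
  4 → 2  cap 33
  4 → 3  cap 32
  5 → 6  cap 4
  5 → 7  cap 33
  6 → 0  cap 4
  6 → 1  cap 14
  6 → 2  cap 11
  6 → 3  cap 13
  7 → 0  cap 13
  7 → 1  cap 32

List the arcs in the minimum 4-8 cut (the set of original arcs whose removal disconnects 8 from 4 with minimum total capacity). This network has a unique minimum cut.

Min-cut arcs: {(2,3), (2,8), (4,0), (4,3)} (total capacity 68)

augment #1: 4→0→8 push 6
augment #2: 4→2→8 push 29
augment #3: 4→3→8 push 25
augment #4: 4→3→7→0→8 push 7
augment #5: 4→2→3→5→6→0→8 push 1
max flow = 68; residual-reachable set from 4 gives S-side
cut edges (S→T): {(2,3), (2,8), (4,0), (4,3)} total cap 68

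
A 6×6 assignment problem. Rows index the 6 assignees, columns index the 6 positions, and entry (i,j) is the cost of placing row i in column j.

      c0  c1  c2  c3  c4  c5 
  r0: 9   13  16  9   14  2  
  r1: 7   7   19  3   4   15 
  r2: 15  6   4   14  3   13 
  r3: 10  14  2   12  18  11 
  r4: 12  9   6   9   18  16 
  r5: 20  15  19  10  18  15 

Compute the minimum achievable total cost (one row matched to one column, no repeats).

optimal assignment: row0→col5 (cost 2), row1→col0 (cost 7), row2→col4 (cost 3), row3→col2 (cost 2), row4→col1 (cost 9), row5→col3 (cost 10)
total = 2 + 7 + 3 + 2 + 9 + 10 = 33

Minimum assignment cost: 33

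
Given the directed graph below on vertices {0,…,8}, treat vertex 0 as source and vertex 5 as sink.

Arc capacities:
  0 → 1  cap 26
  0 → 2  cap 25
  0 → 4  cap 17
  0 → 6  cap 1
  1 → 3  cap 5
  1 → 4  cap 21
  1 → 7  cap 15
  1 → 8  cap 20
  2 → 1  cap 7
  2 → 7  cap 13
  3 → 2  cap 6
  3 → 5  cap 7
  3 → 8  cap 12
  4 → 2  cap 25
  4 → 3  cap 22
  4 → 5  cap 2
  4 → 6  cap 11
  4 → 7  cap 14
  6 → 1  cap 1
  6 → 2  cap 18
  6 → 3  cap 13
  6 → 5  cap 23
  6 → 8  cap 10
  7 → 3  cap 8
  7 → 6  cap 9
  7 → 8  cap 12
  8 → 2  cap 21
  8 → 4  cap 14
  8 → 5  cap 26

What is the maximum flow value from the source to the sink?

augment #1: 0→4→5 bottleneck 2, total now 2
augment #2: 0→6→5 bottleneck 1, total now 3
augment #3: 0→1→3→5 bottleneck 5, total now 8
augment #4: 0→1→8→5 bottleneck 20, total now 28
augment #5: 0→4→3→5 bottleneck 2, total now 30
augment #6: 0→4→6→5 bottleneck 11, total now 41
augment #7: 0→1→7→6→5 bottleneck 1, total now 42
augment #8: 0→2→7→6→5 bottleneck 8, total now 50
augment #9: 0→2→7→8→5 bottleneck 5, total now 55
augment #10: 0→4→3→8→5 bottleneck 1, total now 56

Maximum flow value: 56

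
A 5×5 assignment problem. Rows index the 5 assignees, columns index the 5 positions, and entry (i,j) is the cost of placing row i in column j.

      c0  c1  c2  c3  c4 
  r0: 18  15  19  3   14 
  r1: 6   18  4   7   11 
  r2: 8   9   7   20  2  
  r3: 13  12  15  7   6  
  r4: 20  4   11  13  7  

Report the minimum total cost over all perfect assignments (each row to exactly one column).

optimal assignment: row0→col3 (cost 3), row1→col2 (cost 4), row2→col0 (cost 8), row3→col4 (cost 6), row4→col1 (cost 4)
total = 3 + 4 + 8 + 6 + 4 = 25

Minimum assignment cost: 25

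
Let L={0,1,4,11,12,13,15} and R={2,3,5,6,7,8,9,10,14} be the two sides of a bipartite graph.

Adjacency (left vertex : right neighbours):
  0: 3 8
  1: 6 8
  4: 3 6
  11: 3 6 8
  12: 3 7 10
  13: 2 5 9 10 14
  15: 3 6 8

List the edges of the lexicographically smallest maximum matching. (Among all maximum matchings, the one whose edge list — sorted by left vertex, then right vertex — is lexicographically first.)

Lex-smallest maximum matching: {(0,3), (1,6), (11,8), (12,7), (13,2)}

|M| = 5 (so the lex-smallest maximum matching has 5 edges)
process left vertices in ascending order; for each, take the smallest-labelled available neighbour that still permits 5 edges overall, or leave it unmatched if none does
lex-smallest matching: {0-3, 1-6, 11-8, 12-7, 13-2}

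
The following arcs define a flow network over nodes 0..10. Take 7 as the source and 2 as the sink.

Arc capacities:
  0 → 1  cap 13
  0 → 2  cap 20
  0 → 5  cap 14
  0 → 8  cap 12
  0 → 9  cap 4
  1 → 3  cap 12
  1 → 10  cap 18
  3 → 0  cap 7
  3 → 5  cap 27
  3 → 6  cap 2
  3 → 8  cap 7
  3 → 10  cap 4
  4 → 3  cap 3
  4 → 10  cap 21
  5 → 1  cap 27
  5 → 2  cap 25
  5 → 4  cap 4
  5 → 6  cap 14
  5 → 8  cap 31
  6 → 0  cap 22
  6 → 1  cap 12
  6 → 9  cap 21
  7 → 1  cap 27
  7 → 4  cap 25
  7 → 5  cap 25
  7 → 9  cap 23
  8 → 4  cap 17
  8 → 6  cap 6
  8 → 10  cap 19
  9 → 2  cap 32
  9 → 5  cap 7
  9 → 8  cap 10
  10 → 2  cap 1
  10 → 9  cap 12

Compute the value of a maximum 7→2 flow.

Maximum flow value: 76

augment #1: 7→5→2 bottleneck 25, total now 25
augment #2: 7→9→2 bottleneck 23, total now 48
augment #3: 7→1→10→2 bottleneck 1, total now 49
augment #4: 7→1→3→0→2 bottleneck 7, total now 56
augment #5: 7→1→10→9→2 bottleneck 9, total now 65
augment #6: 7→1→3→6→0→2 bottleneck 2, total now 67
augment #7: 7→1→3→5→6→0→2 bottleneck 3, total now 70
augment #8: 7→4→3→5→6→0→2 bottleneck 3, total now 73
augment #9: 7→1→10→9→5→6→0→2 bottleneck 3, total now 76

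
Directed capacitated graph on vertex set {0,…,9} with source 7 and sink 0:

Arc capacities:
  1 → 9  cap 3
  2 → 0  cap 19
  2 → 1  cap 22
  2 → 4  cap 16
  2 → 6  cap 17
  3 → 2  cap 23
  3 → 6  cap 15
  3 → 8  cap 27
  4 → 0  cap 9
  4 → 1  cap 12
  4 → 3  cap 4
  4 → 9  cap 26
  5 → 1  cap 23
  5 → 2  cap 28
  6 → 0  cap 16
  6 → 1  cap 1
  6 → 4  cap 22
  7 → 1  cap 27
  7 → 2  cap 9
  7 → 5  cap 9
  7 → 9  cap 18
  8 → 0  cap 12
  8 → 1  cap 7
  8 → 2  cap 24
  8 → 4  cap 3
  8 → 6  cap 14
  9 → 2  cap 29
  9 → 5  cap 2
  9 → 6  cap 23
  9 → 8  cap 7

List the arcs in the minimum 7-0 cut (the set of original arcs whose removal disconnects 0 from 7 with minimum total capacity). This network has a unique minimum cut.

Min-cut arcs: {(1,9), (7,2), (7,5), (7,9)} (total capacity 39)

augment #1: 7→2→0 push 9
augment #2: 7→5→2→0 push 9
augment #3: 7→9→2→0 push 1
augment #4: 7→9→6→0 push 16
augment #5: 7→9→8→0 push 1
augment #6: 7→1→9→8→0 push 3
max flow = 39; residual-reachable set from 7 gives S-side
cut edges (S→T): {(1,9), (7,2), (7,5), (7,9)} total cap 39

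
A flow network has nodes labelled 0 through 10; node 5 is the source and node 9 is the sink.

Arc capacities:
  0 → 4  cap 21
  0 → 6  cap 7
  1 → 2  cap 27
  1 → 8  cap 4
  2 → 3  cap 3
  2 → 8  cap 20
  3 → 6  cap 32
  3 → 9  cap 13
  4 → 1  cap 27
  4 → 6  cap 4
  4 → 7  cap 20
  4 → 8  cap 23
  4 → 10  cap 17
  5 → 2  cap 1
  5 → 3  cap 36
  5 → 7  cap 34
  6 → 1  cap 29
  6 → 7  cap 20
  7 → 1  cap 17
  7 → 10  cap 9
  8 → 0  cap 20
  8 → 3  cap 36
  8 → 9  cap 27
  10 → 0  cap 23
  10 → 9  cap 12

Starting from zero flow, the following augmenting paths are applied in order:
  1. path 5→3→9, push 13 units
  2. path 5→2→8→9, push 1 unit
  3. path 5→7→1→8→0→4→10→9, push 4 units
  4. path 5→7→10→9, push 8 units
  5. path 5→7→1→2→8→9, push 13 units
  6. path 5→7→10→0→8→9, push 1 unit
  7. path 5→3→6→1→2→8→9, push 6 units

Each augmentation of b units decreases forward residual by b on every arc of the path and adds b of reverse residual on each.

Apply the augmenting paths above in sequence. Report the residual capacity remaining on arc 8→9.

Residual capacity of (8,9): 6

after path 1 (5→3→9, push 13): res(8,9)=27
after path 2 (5→2→8→9, push 1): res(8,9)=26
after path 3 (5→7→1→8→0→4→10→9, push 4): res(8,9)=26
after path 4 (5→7→10→9, push 8): res(8,9)=26
after path 5 (5→7→1→2→8→9, push 13): res(8,9)=13
after path 6 (5→7→10→0→8→9, push 1): res(8,9)=12
after path 7 (5→3→6→1→2→8→9, push 6): res(8,9)=6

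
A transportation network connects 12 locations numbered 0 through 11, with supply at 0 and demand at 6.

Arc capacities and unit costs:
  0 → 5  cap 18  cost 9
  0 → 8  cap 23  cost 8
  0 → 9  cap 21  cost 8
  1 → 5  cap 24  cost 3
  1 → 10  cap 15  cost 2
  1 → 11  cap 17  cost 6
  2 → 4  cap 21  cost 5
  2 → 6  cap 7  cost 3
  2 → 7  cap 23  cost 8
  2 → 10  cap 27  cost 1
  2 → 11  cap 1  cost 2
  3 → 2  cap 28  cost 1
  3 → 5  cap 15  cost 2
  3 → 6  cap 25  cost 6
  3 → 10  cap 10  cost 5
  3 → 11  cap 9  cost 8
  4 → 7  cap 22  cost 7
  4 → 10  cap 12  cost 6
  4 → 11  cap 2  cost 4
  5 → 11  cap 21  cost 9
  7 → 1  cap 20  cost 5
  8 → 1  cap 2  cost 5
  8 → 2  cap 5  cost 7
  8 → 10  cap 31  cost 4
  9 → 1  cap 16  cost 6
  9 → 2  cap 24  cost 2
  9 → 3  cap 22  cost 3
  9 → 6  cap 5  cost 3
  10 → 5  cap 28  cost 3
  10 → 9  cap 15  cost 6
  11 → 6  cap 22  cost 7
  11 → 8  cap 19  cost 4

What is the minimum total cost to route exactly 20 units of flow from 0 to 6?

shortest-cost path #1: 0→9→6 push 5 @ unit cost 11 (adds 55)
shortest-cost path #2: 0→9→2→6 push 7 @ unit cost 13 (adds 91)
shortest-cost path #3: 0→9→3→6 push 8 @ unit cost 17 (adds 136)
total cost = 282

Minimum cost for 20 units: 282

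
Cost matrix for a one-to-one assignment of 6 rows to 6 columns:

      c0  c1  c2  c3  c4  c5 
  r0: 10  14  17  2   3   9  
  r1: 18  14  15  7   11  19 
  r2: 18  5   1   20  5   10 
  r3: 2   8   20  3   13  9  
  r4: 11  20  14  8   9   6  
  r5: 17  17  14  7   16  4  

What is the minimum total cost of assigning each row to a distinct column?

Minimum assignment cost: 32

one of 2 optimal assignments: row0→col3 (cost 2), row1→col1 (cost 14), row2→col2 (cost 1), row3→col0 (cost 2), row4→col4 (cost 9), row5→col5 (cost 4)
total = 2 + 14 + 1 + 2 + 9 + 4 = 32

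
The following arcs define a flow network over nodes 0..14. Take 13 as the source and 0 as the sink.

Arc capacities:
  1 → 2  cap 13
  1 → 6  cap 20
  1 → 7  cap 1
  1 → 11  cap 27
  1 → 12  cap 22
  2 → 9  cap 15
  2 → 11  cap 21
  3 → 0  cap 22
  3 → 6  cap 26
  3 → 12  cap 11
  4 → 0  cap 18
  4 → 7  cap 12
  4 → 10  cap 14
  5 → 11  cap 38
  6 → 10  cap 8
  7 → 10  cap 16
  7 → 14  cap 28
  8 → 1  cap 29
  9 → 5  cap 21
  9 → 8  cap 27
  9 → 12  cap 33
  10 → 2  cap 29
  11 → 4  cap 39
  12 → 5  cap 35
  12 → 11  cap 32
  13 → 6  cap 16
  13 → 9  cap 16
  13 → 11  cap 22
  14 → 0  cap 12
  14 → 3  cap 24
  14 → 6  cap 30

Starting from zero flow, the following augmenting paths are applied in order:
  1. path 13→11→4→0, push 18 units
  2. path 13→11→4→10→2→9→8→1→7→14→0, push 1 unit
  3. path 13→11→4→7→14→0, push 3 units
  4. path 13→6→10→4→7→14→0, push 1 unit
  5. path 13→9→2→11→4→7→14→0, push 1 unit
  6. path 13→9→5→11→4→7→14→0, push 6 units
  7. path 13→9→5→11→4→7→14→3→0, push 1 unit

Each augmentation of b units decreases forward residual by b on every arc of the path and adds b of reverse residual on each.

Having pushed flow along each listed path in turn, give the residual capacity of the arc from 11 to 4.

after path 1 (13→11→4→0, push 18): res(11,4)=21
after path 2 (13→11→4→10→2→9→8→1→7→14→0, push 1): res(11,4)=20
after path 3 (13→11→4→7→14→0, push 3): res(11,4)=17
after path 4 (13→6→10→4→7→14→0, push 1): res(11,4)=17
after path 5 (13→9→2→11→4→7→14→0, push 1): res(11,4)=16
after path 6 (13→9→5→11→4→7→14→0, push 6): res(11,4)=10
after path 7 (13→9→5→11→4→7→14→3→0, push 1): res(11,4)=9

Residual capacity of (11,4): 9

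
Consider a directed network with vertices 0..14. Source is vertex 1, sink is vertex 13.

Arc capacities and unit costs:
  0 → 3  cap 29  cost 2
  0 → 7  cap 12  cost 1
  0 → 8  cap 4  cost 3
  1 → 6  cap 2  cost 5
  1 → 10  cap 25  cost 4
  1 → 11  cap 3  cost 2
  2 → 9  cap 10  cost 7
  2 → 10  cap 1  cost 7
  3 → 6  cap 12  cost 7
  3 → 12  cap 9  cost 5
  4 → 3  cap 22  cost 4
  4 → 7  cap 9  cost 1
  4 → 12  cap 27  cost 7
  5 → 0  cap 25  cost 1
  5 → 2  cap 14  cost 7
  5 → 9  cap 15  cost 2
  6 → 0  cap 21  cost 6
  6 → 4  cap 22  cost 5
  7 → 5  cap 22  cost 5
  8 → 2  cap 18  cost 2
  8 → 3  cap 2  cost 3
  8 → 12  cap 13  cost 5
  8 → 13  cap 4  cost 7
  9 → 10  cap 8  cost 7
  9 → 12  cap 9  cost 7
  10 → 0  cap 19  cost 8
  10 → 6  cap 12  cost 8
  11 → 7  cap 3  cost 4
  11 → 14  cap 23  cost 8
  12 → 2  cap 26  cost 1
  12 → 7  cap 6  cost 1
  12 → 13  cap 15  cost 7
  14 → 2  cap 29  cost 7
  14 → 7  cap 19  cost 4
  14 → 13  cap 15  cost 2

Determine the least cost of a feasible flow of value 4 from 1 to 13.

Minimum cost for 4 units: 57

shortest-cost path #1: 1→11→14→13 push 3 @ unit cost 12 (adds 36)
shortest-cost path #2: 1→6→0→8→13 push 1 @ unit cost 21 (adds 21)
total cost = 57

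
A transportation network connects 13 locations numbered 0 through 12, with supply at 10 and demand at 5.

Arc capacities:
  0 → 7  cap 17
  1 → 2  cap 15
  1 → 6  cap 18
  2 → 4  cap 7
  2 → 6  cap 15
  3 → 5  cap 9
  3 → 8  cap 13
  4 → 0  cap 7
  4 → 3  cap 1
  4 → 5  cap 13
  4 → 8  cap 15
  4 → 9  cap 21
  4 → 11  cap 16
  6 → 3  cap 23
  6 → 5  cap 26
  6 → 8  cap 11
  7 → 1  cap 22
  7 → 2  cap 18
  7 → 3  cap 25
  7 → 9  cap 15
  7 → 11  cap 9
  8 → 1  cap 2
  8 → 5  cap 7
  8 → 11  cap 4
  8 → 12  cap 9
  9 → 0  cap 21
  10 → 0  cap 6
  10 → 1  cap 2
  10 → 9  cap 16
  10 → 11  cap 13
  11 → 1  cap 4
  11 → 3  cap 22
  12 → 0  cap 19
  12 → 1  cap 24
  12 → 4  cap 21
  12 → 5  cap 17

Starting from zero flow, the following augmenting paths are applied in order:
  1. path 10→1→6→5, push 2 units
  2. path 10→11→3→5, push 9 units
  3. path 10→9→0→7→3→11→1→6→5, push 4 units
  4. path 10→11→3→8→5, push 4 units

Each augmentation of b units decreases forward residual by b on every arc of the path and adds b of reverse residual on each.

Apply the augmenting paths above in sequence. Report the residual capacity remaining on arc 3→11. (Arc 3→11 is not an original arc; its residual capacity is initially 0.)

after path 1 (10→1→6→5, push 2): res(3,11)=0
after path 2 (10→11→3→5, push 9): res(3,11)=9
after path 3 (10→9→0→7→3→11→1→6→5, push 4): res(3,11)=5
after path 4 (10→11→3→8→5, push 4): res(3,11)=9

Residual capacity of (3,11): 9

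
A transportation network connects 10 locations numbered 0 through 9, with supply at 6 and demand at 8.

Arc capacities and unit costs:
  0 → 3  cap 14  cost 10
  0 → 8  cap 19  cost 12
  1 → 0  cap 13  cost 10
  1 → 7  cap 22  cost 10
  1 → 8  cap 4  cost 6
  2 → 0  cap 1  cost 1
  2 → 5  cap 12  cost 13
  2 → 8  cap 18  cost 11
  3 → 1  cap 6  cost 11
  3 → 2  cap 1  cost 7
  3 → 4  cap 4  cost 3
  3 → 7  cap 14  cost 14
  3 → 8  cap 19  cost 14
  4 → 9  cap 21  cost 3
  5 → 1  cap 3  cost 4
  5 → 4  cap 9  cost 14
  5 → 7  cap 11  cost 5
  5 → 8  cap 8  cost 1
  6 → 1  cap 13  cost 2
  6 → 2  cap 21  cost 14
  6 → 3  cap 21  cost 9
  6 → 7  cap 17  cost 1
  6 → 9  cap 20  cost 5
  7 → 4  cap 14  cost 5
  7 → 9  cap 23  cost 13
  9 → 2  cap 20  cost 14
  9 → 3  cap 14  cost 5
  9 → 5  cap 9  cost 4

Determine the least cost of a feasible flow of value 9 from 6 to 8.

Minimum cost for 9 units: 82

shortest-cost path #1: 6→1→8 push 4 @ unit cost 8 (adds 32)
shortest-cost path #2: 6→9→5→8 push 5 @ unit cost 10 (adds 50)
total cost = 82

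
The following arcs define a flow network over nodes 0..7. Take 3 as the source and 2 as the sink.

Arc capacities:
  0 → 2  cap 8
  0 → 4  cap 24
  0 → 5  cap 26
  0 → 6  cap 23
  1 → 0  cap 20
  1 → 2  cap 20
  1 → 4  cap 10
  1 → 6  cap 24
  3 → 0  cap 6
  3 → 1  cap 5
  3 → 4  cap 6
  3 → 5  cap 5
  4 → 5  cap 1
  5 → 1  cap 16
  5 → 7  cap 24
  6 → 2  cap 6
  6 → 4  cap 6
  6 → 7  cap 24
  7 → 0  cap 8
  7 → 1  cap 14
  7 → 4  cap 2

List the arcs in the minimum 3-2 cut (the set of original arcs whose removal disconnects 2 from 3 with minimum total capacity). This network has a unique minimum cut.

augment #1: 3→0→2 push 6
augment #2: 3→1→2 push 5
augment #3: 3→5→1→2 push 5
augment #4: 3→4→5→1→2 push 1
max flow = 17; residual-reachable set from 3 gives S-side
cut edges (S→T): {(3,0), (3,1), (3,5), (4,5)} total cap 17

Min-cut arcs: {(3,0), (3,1), (3,5), (4,5)} (total capacity 17)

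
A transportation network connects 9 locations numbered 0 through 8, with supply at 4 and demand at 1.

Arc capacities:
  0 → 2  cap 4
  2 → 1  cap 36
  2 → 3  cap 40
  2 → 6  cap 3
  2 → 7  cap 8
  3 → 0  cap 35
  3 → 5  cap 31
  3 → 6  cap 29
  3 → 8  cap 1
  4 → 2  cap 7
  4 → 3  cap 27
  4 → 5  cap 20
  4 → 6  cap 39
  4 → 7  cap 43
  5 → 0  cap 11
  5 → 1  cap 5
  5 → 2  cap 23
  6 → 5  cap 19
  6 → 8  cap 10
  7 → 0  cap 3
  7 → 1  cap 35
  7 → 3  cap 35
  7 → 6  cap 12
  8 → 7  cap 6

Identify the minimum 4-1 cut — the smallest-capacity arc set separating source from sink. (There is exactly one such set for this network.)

augment #1: 4→2→1 push 7
augment #2: 4→5→1 push 5
augment #3: 4→7→1 push 35
augment #4: 4→5→2→1 push 15
augment #5: 4→3→0→2→1 push 4
augment #6: 4→3→5→2→1 push 8
max flow = 74; residual-reachable set from 4 gives S-side
cut edges (S→T): {(0,2), (4,2), (5,1), (5,2), (7,1)} total cap 74

Min-cut arcs: {(0,2), (4,2), (5,1), (5,2), (7,1)} (total capacity 74)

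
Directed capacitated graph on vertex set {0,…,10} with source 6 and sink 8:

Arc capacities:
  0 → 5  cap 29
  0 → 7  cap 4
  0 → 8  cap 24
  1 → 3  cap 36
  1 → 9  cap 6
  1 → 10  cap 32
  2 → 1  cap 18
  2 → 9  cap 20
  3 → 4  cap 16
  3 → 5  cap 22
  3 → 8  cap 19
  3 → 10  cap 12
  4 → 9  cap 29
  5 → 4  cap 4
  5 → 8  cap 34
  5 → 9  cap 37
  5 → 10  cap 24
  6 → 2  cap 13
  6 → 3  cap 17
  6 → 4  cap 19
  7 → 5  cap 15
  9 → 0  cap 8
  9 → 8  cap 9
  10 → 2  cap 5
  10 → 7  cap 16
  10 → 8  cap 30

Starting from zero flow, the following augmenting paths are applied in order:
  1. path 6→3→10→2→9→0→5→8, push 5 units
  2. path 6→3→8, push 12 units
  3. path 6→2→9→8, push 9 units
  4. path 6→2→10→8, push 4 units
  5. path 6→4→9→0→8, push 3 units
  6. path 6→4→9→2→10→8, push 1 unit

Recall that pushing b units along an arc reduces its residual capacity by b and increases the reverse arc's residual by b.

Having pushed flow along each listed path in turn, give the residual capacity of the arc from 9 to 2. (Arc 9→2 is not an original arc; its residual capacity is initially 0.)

Residual capacity of (9,2): 13

after path 1 (6→3→10→2→9→0→5→8, push 5): res(9,2)=5
after path 2 (6→3→8, push 12): res(9,2)=5
after path 3 (6→2→9→8, push 9): res(9,2)=14
after path 4 (6→2→10→8, push 4): res(9,2)=14
after path 5 (6→4→9→0→8, push 3): res(9,2)=14
after path 6 (6→4→9→2→10→8, push 1): res(9,2)=13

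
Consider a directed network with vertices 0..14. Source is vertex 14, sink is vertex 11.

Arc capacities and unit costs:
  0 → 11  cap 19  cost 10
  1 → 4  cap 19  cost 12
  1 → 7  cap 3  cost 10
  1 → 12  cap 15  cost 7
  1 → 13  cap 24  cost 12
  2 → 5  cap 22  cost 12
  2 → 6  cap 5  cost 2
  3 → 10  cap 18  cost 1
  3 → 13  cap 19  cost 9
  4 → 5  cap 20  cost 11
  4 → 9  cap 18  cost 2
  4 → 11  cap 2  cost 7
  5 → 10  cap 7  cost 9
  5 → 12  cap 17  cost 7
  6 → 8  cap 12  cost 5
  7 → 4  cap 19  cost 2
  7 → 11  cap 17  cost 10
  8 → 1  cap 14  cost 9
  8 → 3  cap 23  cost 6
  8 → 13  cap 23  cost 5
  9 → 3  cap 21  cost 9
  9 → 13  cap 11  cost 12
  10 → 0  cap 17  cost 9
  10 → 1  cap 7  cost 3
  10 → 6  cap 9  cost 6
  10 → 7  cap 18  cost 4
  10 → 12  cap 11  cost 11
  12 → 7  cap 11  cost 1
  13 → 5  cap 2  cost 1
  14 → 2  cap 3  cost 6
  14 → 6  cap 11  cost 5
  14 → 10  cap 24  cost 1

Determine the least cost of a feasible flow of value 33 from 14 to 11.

shortest-cost path #1: 14→10→7→4→11 push 2 @ unit cost 14 (adds 28)
shortest-cost path #2: 14→10→7→11 push 16 @ unit cost 15 (adds 240)
shortest-cost path #3: 14→10→0→11 push 6 @ unit cost 20 (adds 120)
shortest-cost path #4: 14→6→8→13→5→12→7→11 push 1 @ unit cost 34 (adds 34)
shortest-cost path #5: 14→6→8→3→10→0→11 push 8 @ unit cost 36 (adds 288)
total cost = 710

Minimum cost for 33 units: 710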